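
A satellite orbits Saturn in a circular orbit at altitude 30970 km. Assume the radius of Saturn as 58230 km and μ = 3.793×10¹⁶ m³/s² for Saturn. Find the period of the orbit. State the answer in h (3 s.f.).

T ≈ 7.55 h

r = 58230 + 30970 = 89200 km = 8.9200×10⁷ m.
Kepler's third law: T = 2π√(r³/μ) = 2π√((8.920×10⁷)³ / 3.793×10¹⁶).
r³/μ = 1.871×10⁷ s², so T = 2π × 4.326×10³ = 2.718×10⁴ s.
Converting: 2.718×10⁴ s ÷ 3600 = 7.550 h.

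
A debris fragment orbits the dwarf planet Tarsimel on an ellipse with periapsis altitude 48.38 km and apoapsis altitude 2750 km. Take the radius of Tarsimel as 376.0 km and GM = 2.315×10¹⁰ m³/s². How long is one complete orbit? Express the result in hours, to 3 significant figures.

T ≈ 27.1 hours

r_p = 376.0 + 48.38 = 424.38 km = 4.2438×10⁵ m.
r_a = 376.0 + 2750 = 3126.0 km = 3.1260×10⁶ m.
Semi-major axis a = (r_p + r_a)/2 = (424.38 + 3126.0)/2 = 1775.2 km = 1.775×10⁶ m.
By Kepler's third law T = 2π√(a³/μ) = 2π × 1.555×10⁴ = 9.767×10⁴ s.
= 27.13 hours.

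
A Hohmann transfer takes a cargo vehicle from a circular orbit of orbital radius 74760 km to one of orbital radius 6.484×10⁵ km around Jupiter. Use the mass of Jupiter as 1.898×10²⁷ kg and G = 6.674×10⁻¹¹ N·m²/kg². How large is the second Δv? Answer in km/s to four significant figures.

μ = GM = 6.674×10⁻¹¹ × 1.898×10²⁷ = 1.267×10¹⁷ m³/s².
r₁ = 74760 km = 7.476×10⁷ m.
r₂ = 6.484×10⁵ km = 6.484×10⁸ m.
Transfer ellipse a_t = (r₁ + r₂)/2 = 3.616×10⁸ m.
At r₁: circular v_c1 = √(μ/r₁) = 41160 m/s; transfer-perijove v_p = √[μ(2/r₁ − 1/a_t)] = 55120 m/s.
At r₂: circular v_c2 = √(μ/r₂) = 13980 m/s; transfer-apojove v_a = √[μ(2/r₂ − 1/a_t)] = 6356 m/s.
Δv₂ = v_c2 − v_a = 7622 m/s.
= 7.622 km/s.

Δv ≈ 7.622 km/s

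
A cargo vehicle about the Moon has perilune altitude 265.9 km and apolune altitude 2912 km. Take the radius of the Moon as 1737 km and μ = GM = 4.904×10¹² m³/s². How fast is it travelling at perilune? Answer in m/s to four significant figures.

v ≈ 1850 m/s

r_p = 1737 + 265.9 = 2002.9 km = 2.0029×10⁶ m.
r_a = 1737 + 2912 = 4649.0 km = 4.6490×10⁶ m.
Semi-major axis a = (r_p + r_a)/2 = 3325.9 km = 3.326×10⁶ m.
Vis-viva: v² = μ(2/r − 1/a) = 4.904×10¹² × (9.986×10⁻⁷ − 3.007×10⁻⁷) = 3.422×10⁶ m²/s².
v = 1850 m/s.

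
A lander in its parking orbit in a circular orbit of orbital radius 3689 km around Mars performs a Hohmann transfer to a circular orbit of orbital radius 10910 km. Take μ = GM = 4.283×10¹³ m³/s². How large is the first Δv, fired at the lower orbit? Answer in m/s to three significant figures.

r₁ = 3689 km = 3.689×10⁶ m.
r₂ = 10910 km = 1.091×10⁷ m.
Transfer ellipse a_t = (r₁ + r₂)/2 = 7.300×10⁶ m.
At r₁: circular v_c1 = √(μ/r₁) = 3407 m/s; transfer-periapsis v_p = √[μ(2/r₁ − 1/a_t)] = 4166 m/s.
Δv₁ = v_p − v_c1 = 758.3 m/s.

Δv ≈ 758 m/s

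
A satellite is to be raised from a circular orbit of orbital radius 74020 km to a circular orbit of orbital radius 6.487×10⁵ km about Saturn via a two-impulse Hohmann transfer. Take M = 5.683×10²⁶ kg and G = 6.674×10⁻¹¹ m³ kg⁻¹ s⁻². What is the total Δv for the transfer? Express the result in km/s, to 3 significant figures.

μ = GM = 6.674×10⁻¹¹ × 5.683×10²⁶ = 3.793×10¹⁶ m³/s².
r₁ = 74020 km = 7.402×10⁷ m.
r₂ = 6.487×10⁵ km = 6.487×10⁸ m.
Transfer ellipse a_t = (r₁ + r₂)/2 = 3.614×10⁸ m.
At r₁: circular v_c1 = √(μ/r₁) = 22640 m/s; transfer-perikrone v_p = √[μ(2/r₁ − 1/a_t)] = 30330 m/s.
Δv₁ = v_p − v_c1 = 7693 m/s.
At r₂: circular v_c2 = √(μ/r₂) = 7646 m/s; transfer-apokrone v_a = √[μ(2/r₂ − 1/a_t)] = 3461 m/s.
Δv₂ = v_c2 − v_a = 4186 m/s.
Total Δv = Δv₁ + Δv₂ = 11880 m/s = 11.88 km/s.

Δv_total ≈ 11.9 km/s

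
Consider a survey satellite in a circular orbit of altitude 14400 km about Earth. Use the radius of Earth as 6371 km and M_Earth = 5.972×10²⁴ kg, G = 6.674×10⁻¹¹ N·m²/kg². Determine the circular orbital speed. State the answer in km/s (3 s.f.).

μ = GM = 6.674×10⁻¹¹ × 5.972×10²⁴ = 3.986×10¹⁴ m³/s².
r = 6371 + 14400 = 20771 km = 2.0771×10⁷ m.
For a circular orbit v = √(μ/r) = √(3.986×10¹⁴ / 2.077×10⁷) = √(1.919×10⁷) = 4381 m/s.
That is 4.381 km/s.

v ≈ 4.38 km/s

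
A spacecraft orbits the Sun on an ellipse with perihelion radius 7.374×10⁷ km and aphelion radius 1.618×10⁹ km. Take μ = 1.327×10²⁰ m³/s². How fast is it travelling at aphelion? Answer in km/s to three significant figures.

v ≈ 2.67 km/s

Semi-major axis a = (r_p + r_a)/2 = 8.4587×10⁸ km = 8.459×10¹¹ m.
Vis-viva: v² = μ(2/r − 1/a) = 1.327×10²⁰ × (1.236×10⁻¹² − 1.182×10⁻¹²) = 7.150×10⁶ m²/s².
v = 2674 m/s = 2.674 km/s.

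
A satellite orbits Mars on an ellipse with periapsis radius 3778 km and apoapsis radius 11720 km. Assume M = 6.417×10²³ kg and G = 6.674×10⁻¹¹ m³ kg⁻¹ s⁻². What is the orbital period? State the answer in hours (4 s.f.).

μ = GM = 6.674×10⁻¹¹ × 6.417×10²³ = 4.283×10¹³ m³/s².
Semi-major axis a = (r_p + r_a)/2 = (3778.0 + 11720)/2 = 7749.0 km = 7.749×10⁶ m.
By Kepler's third law T = 2π√(a³/μ) = 2π × 3.296×10³ = 2.071×10⁴ s.
= 5.753 hours.

T ≈ 5.753 hours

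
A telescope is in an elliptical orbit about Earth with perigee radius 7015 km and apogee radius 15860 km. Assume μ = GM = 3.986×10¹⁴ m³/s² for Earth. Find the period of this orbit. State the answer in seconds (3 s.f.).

Semi-major axis a = (r_p + r_a)/2 = (7015.0 + 15860)/2 = 11438 km = 1.144×10⁷ m.
By Kepler's third law T = 2π√(a³/μ) = 2π × 1.937×10³ = 1.217×10⁴ s.

T ≈ 12200 seconds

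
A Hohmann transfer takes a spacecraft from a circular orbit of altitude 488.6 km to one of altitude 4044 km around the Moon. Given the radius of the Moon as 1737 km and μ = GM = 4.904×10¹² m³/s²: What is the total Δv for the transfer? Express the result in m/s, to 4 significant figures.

Δv_total ≈ 533.7 m/s

r₁ = 1737 + 488.6 = 2225.6 km = 2.2256×10⁶ m.
r₂ = 1737 + 4044 = 5781.0 km = 5.7810×10⁶ m.
Transfer ellipse a_t = (r₁ + r₂)/2 = 4.003×10⁶ m.
At r₁: circular v_c1 = √(μ/r₁) = 1484 m/s; transfer-perilune v_p = √[μ(2/r₁ − 1/a_t)] = 1784 m/s.
Δv₁ = v_p − v_c1 = 299.4 m/s.
At r₂: circular v_c2 = √(μ/r₂) = 921.0 m/s; transfer-apolune v_a = √[μ(2/r₂ − 1/a_t)] = 686.7 m/s.
Δv₂ = v_c2 − v_a = 234.3 m/s.
Total Δv = Δv₁ + Δv₂ = 533.7 m/s.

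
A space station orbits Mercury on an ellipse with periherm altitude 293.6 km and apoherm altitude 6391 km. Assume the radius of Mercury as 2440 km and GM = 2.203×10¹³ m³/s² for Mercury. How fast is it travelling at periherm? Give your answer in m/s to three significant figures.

v ≈ 3510 m/s

r_p = 2440 + 293.6 = 2733.6 km = 2.7336×10⁶ m.
r_a = 2440 + 6391 = 8831.0 km = 8.8310×10⁶ m.
Semi-major axis a = (r_p + r_a)/2 = 5782.3 km = 5.782×10⁶ m.
Vis-viva: v² = μ(2/r − 1/a) = 2.203×10¹³ × (7.316×10⁻⁷ − 1.729×10⁻⁷) = 1.231×10⁷ m²/s².
v = 3508 m/s.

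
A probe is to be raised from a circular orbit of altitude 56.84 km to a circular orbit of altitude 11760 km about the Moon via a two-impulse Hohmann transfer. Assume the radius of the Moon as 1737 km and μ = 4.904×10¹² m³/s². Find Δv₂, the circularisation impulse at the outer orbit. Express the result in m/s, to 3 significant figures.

Δv ≈ 311 m/s

r₁ = 1737 + 56.84 = 1793.8 km = 1.7938×10⁶ m.
r₂ = 1737 + 11760 = 13497 km = 1.3497×10⁷ m.
Transfer ellipse a_t = (r₁ + r₂)/2 = 7.645×10⁶ m.
At r₁: circular v_c1 = √(μ/r₁) = 1653 m/s; transfer-perilune v_p = √[μ(2/r₁ − 1/a_t)] = 2197 m/s.
At r₂: circular v_c2 = √(μ/r₂) = 602.8 m/s; transfer-apolune v_a = √[μ(2/r₂ − 1/a_t)] = 292.0 m/s.
Δv₂ = v_c2 − v_a = 310.8 m/s.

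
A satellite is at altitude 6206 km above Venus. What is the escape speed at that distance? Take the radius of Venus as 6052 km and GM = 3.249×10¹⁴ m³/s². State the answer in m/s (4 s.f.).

r = 6052 + 6206 = 12258 km = 1.2258×10⁷ m.
Escape speed v_esc = √(2μ/r) = √(2 × 3.249×10¹⁴ / 1.226×10⁷) = √(5.301×10⁷) = 7281 m/s.

v_esc ≈ 7281 m/s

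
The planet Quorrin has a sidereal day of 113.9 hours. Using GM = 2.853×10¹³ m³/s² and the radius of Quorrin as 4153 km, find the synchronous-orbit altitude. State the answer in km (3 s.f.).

h_sync ≈ 45400 km

T = 113.9 hours = 4.100×10⁵ s.
A synchronous orbit has period T, so by Kepler's third law a = (μT²/4π²)^(1/3).
μT²/4π² = 2.853×10¹³ × (4.100×10⁵)² / 39.48 = 1.215×10²³ m³.
a = 4.953×10⁷ m = 49530 km.
Altitude h = a − R = 49530 − 4153 = 45377 km.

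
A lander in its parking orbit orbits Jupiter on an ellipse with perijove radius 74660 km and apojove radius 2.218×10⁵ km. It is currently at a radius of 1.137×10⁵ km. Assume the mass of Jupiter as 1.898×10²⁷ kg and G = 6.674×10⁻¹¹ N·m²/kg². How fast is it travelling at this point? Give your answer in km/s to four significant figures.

μ = GM = 6.674×10⁻¹¹ × 1.898×10²⁷ = 1.267×10¹⁷ m³/s².
Semi-major axis a = (r_p + r_a)/2 = 1.4823×10⁵ km = 1.482×10⁸ m.
Vis-viva: v² = μ(2/r − 1/a) = 1.267×10¹⁷ × (1.759×10⁻⁸ − 6.746×10⁻⁹) = 1.374×10⁹ m²/s².
v = 37060 m/s = 37.06 km/s.

v ≈ 37.06 km/s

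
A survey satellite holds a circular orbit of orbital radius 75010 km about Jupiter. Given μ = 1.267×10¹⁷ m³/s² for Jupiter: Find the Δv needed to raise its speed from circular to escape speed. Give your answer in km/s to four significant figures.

r = 75010 km = 7.501×10⁷ m.
Circular speed v_c = √(μ/r) = 41100 m/s.
Escape speed v_esc = √(2μ/r) = √2 × v_c = 58120 m/s.
Δv = v_esc − v_c = 17020 m/s = 17.02 km/s.

Δv ≈ 17.02 km/s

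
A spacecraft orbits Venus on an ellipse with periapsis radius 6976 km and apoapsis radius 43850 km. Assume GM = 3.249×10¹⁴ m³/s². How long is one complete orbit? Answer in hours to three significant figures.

T ≈ 12.4 hours

Semi-major axis a = (r_p + r_a)/2 = (6976.0 + 43850)/2 = 25413 km = 2.541×10⁷ m.
By Kepler's third law T = 2π√(a³/μ) = 2π × 7.107×10³ = 4.466×10⁴ s.
= 12.40 hours.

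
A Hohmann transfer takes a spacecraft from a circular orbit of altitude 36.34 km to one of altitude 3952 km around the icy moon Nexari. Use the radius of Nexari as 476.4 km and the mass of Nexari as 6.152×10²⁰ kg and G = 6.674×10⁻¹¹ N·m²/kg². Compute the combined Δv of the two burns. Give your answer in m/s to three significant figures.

Δv_total ≈ 148 m/s

μ = GM = 6.674×10⁻¹¹ × 6.152×10²⁰ = 4.106×10¹⁰ m³/s².
r₁ = 476.4 + 36.34 = 512.74 km = 5.1274×10⁵ m.
r₂ = 476.4 + 3952 = 4428.4 km = 4.4284×10⁶ m.
Transfer ellipse a_t = (r₁ + r₂)/2 = 2.471×10⁶ m.
At r₁: circular v_c1 = √(μ/r₁) = 283.0 m/s; transfer-periapsis v_p = √[μ(2/r₁ − 1/a_t)] = 378.9 m/s.
Δv₁ = v_p − v_c1 = 95.88 m/s.
At r₂: circular v_c2 = √(μ/r₂) = 96.29 m/s; transfer-apoapsis v_a = √[μ(2/r₂ − 1/a_t)] = 43.87 m/s.
Δv₂ = v_c2 − v_a = 52.42 m/s.
Total Δv = Δv₁ + Δv₂ = 148.3 m/s.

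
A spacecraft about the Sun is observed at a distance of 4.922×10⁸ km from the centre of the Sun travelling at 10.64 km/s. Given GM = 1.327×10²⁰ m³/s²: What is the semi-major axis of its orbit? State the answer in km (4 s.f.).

a ≈ 3.115×10⁸ km

r = 4.922×10¹¹ m.
Specific orbital energy ε = v²/2 − μ/r = (10640)²/2 − 1.327×10²⁰/4.922×10¹¹ = -2.130×10⁸ J/kg.
Since ε = −μ/(2a), a = −μ/(2ε) = 3.115×10¹¹ m = 3.1150×10⁸ km.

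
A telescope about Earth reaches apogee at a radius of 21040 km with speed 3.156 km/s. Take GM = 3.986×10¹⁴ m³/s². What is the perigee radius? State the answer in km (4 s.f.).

r_a = 2.104×10⁷ m.
Specific energy ε = v²/2 − μ/r = -1.396×10⁷ J/kg, so a = −μ/(2ε) = 1.427×10⁷ m.
The apsides satisfy r_p + r_a = 2a, so the perigee radius is 2a − r_a = 7.503×10⁶ m = 7503.4 km.

perigee radius ≈ 7503 km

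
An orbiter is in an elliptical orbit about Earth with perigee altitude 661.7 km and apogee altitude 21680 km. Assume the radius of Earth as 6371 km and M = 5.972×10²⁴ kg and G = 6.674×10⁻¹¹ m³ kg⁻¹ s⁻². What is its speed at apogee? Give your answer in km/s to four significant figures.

v ≈ 2.387 km/s

μ = GM = 6.674×10⁻¹¹ × 5.972×10²⁴ = 3.986×10¹⁴ m³/s².
r_p = 6371 + 661.7 = 7032.7 km = 7.0327×10⁶ m.
r_a = 6371 + 21680 = 28051 km = 2.8051×10⁷ m.
Semi-major axis a = (r_p + r_a)/2 = 17542 km = 1.754×10⁷ m.
Vis-viva: v² = μ(2/r − 1/a) = 3.986×10¹⁴ × (7.130×10⁻⁸ − 5.701×10⁻⁸) = 5.696×10⁶ m²/s².
v = 2387 m/s = 2.387 km/s.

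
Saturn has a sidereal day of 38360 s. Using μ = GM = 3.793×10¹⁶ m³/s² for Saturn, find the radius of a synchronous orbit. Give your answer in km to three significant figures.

A synchronous orbit has period T, so by Kepler's third law a = (μT²/4π²)^(1/3).
μT²/4π² = 3.793×10¹⁶ × (3.836×10⁴)² / 39.48 = 1.414×10²⁴ m³.
a = 1.122×10⁸ m = 1.1223×10⁵ km.

r_sync ≈ 1.12×10⁵ km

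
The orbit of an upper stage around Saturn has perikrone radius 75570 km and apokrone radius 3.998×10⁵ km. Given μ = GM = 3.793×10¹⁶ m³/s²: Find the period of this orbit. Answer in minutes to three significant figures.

T ≈ 1970 minutes

Semi-major axis a = (r_p + r_a)/2 = (75570 + 3.9980×10⁵)/2 = 2.3768×10⁵ km = 2.377×10⁸ m.
By Kepler's third law T = 2π√(a³/μ) = 2π × 1.882×10⁴ = 1.182×10⁵ s.
= 1970 minutes.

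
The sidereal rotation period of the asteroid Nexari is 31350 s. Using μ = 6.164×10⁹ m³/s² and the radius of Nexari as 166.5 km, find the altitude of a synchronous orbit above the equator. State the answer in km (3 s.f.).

h_sync ≈ 369 km

A synchronous orbit has period T, so by Kepler's third law a = (μT²/4π²)^(1/3).
μT²/4π² = 6.164×10⁹ × (3.135×10⁴)² / 39.48 = 1.535×10¹⁷ m³.
a = 5.354×10⁵ m = 535.38 km.
Altitude h = a − R = 535.38 − 166.5 = 368.88 km.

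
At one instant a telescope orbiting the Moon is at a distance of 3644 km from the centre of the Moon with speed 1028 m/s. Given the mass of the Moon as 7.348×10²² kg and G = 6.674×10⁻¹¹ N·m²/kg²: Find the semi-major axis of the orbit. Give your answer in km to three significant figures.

a ≈ 3000 km

μ = GM = 6.674×10⁻¹¹ × 7.348×10²² = 4.904×10¹² m³/s².
r = 3.644×10⁶ m.
Vis-viva rearranged: 1/a = 2/r − v²/μ = 5.488×10⁻⁷ − 2.155×10⁻⁷ = 3.334×10⁻⁷ m⁻¹.
a = 3.000×10⁶ m = 2999.8 km.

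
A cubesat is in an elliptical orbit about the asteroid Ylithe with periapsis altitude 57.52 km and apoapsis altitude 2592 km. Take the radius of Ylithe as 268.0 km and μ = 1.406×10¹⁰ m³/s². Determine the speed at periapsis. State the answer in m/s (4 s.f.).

r_p = 268.0 + 57.52 = 325.52 km = 3.2552×10⁵ m.
r_a = 268.0 + 2592 = 2860.0 km = 2.8600×10⁶ m.
Semi-major axis a = (r_p + r_a)/2 = 1592.8 km = 1.593×10⁶ m.
Vis-viva: v² = μ(2/r − 1/a) = 1.406×10¹⁰ × (6.144×10⁻⁶ − 6.278×10⁻⁷) = 7.756×10⁴ m²/s².
v = 278.5 m/s.

v ≈ 278.5 m/s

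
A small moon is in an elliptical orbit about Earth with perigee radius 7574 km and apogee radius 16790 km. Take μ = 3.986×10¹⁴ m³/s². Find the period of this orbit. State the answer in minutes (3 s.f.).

Semi-major axis a = (r_p + r_a)/2 = (7574.0 + 16790)/2 = 12182 km = 1.218×10⁷ m.
By Kepler's third law T = 2π√(a³/μ) = 2π × 2.130×10³ = 1.338×10⁴ s.
= 223.0 minutes.

T ≈ 223 minutes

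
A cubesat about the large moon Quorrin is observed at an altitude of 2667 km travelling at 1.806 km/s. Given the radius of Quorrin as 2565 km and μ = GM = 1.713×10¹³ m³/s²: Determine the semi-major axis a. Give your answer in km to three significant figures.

r = 2565 + 2667 = 5232.0 km = 5.232×10⁶ m.
Vis-viva rearranged: 1/a = 2/r − v²/μ = 3.823×10⁻⁷ − 1.904×10⁻⁷ = 1.919×10⁻⁷ m⁻¹.
a = 5.212×10⁶ m = 5212.2 km.

a ≈ 5210 km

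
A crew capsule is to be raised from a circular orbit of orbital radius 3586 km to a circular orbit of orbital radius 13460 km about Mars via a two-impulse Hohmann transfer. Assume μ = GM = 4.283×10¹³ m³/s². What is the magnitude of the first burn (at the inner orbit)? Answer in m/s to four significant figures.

r₁ = 3586 km = 3.586×10⁶ m.
r₂ = 13460 km = 1.346×10⁷ m.
Transfer ellipse a_t = (r₁ + r₂)/2 = 8.523×10⁶ m.
At r₁: circular v_c1 = √(μ/r₁) = 3456 m/s; transfer-periapsis v_p = √[μ(2/r₁ − 1/a_t)] = 4343 m/s.
Δv₁ = v_p − v_c1 = 887.1 m/s.

Δv ≈ 887.1 m/s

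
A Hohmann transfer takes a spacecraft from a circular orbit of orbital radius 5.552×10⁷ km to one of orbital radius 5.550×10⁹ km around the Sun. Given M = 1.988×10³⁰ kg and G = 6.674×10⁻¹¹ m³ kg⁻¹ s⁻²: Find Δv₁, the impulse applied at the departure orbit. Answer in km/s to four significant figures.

μ = GM = 6.674×10⁻¹¹ × 1.988×10³⁰ = 1.327×10²⁰ m³/s².
r₁ = 5.552×10⁷ km = 5.552×10¹⁰ m.
r₂ = 5.550×10⁹ km = 5.550×10¹² m.
Transfer ellipse a_t = (r₁ + r₂)/2 = 2.803×10¹² m.
At r₁: circular v_c1 = √(μ/r₁) = 48890 m/s; transfer-perihelion v_p = √[μ(2/r₁ − 1/a_t)] = 68790 m/s.
Δv₁ = v_p − v_c1 = 19910 m/s.
= 19.91 km/s.

Δv ≈ 19.91 km/s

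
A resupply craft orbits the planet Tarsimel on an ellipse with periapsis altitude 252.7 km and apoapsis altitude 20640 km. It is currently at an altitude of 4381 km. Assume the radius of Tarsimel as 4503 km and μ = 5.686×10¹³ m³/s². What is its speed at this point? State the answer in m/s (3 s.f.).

r_p = 4503 + 252.7 = 4755.7 km = 4.7557×10⁶ m.
r_a = 4503 + 20640 = 25143 km = 2.5143×10⁷ m.
r = 4503 + 4381 = 8884.0 km = 8.884×10⁶ m.
Semi-major axis a = (r_p + r_a)/2 = 14949 km = 1.495×10⁷ m.
Vis-viva: v² = μ(2/r − 1/a) = 5.686×10¹³ × (2.251×10⁻⁷ − 6.689×10⁻⁸) = 8.997×10⁶ m²/s².
v = 3000 m/s.

v ≈ 3000 m/s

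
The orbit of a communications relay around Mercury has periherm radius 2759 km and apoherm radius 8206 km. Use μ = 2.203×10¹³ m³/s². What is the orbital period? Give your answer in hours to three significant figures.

T ≈ 4.77 hours

Semi-major axis a = (r_p + r_a)/2 = (2759.0 + 8206.0)/2 = 5482.5 km = 5.482×10⁶ m.
By Kepler's third law T = 2π√(a³/μ) = 2π × 2.735×10³ = 1.718×10⁴ s.
= 4.774 hours.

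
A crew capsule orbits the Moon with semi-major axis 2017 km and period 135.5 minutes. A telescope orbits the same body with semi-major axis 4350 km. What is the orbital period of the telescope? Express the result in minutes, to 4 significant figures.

Kepler's third law: T² ∝ a³, so T₂ = T₁ (a₂/a₁)^(3/2).
a₂/a₁ = 2.157, (a₂/a₁)^(3/2) = 3.167.
T₂ = 135.5 × 3.167 = 429.2 minutes.

T₂ ≈ 429.2 minutes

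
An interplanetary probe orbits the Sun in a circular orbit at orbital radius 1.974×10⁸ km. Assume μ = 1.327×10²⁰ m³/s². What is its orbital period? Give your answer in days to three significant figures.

r = 1.974×10⁸ km = 1.974×10¹¹ m.
Kepler's third law: T = 2π√(r³/μ) = 2π√((1.974×10¹¹)³ / 1.327×10²⁰).
r³/μ = 5.797×10¹³ s², so T = 2π × 7.614×10⁶ = 4.784×10⁷ s.
Converting: 4.784×10⁷ s ÷ 86400 = 553.7 days.

T ≈ 554 days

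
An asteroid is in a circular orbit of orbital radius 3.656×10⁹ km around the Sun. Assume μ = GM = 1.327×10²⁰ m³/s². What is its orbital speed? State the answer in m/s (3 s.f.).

r = 3.656×10⁹ km = 3.656×10¹² m.
For a circular orbit v = √(μ/r) = √(1.327×10²⁰ / 3.656×10¹²) = √(3.630×10⁷) = 6025 m/s.

v ≈ 6020 m/s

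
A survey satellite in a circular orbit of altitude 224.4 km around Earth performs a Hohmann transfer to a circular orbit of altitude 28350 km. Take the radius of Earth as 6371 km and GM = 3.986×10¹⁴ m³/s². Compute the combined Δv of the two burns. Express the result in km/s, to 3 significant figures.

r₁ = 6371 + 224.4 = 6595.4 km = 6.5954×10⁶ m.
r₂ = 6371 + 28350 = 34721 km = 3.4721×10⁷ m.
Transfer ellipse a_t = (r₁ + r₂)/2 = 2.066×10⁷ m.
At r₁: circular v_c1 = √(μ/r₁) = 7774 m/s; transfer-perigee v_p = √[μ(2/r₁ − 1/a_t)] = 10080 m/s.
Δv₁ = v_p − v_c1 = 2304 m/s.
At r₂: circular v_c2 = √(μ/r₂) = 3388 m/s; transfer-apogee v_a = √[μ(2/r₂ − 1/a_t)] = 1914 m/s.
Δv₂ = v_c2 − v_a = 1474 m/s.
Total Δv = Δv₁ + Δv₂ = 3778 m/s = 3.778 km/s.

Δv_total ≈ 3.78 km/s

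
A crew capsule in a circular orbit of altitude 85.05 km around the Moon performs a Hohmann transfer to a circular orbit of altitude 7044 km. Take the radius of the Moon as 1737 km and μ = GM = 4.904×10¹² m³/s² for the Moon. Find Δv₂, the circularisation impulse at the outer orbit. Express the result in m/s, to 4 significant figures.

Δv ≈ 309.2 m/s

r₁ = 1737 + 85.05 = 1822.0 km = 1.8220×10⁶ m.
r₂ = 1737 + 7044 = 8781.0 km = 8.7810×10⁶ m.
Transfer ellipse a_t = (r₁ + r₂)/2 = 5.302×10⁶ m.
At r₁: circular v_c1 = √(μ/r₁) = 1641 m/s; transfer-perilune v_p = √[μ(2/r₁ − 1/a_t)] = 2111 m/s.
At r₂: circular v_c2 = √(μ/r₂) = 747.3 m/s; transfer-apolune v_a = √[μ(2/r₂ − 1/a_t)] = 438.1 m/s.
Δv₂ = v_c2 − v_a = 309.2 m/s.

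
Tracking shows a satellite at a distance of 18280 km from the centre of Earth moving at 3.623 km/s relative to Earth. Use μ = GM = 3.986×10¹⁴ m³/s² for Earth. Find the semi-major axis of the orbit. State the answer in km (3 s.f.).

a ≈ 13100 km

r = 1.828×10⁷ m.
Vis-viva rearranged: 1/a = 2/r − v²/μ = 1.094×10⁻⁷ − 3.293×10⁻⁸ = 7.648×10⁻⁸ m⁻¹.
a = 1.308×10⁷ m = 13076 km.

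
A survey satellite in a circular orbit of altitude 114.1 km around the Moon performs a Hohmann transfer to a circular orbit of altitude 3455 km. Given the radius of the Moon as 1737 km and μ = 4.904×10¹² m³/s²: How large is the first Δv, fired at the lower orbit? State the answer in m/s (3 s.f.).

Δv ≈ 349 m/s

r₁ = 1737 + 114.1 = 1851.1 km = 1.8511×10⁶ m.
r₂ = 1737 + 3455 = 5192.0 km = 5.1920×10⁶ m.
Transfer ellipse a_t = (r₁ + r₂)/2 = 3.522×10⁶ m.
At r₁: circular v_c1 = √(μ/r₁) = 1628 m/s; transfer-perilune v_p = √[μ(2/r₁ − 1/a_t)] = 1976 m/s.
Δv₁ = v_p − v_c1 = 348.7 m/s.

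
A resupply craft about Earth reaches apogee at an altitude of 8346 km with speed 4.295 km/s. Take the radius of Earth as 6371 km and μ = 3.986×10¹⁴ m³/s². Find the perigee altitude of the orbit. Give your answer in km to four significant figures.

r_a = 6371 + 8346 = 14717 km = 1.472×10⁷ m.
Specific energy ε = v²/2 − μ/r = -1.786×10⁷ J/kg, so a = −μ/(2ε) = 1.116×10⁷ m.
The apsides satisfy r_p + r_a = 2a, so the perigee radius is 2a − r_a = 7.600×10⁶ m = 7600.0 km.
Perigee altitude = 7600.0 − 6371 = 1229.0 km.

perigee altitude ≈ 1229 km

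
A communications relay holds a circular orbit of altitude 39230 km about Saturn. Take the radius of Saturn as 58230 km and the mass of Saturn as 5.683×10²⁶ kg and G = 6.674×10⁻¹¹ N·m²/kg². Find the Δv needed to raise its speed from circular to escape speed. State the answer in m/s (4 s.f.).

Δv ≈ 8171 m/s

μ = GM = 6.674×10⁻¹¹ × 5.683×10²⁶ = 3.793×10¹⁶ m³/s².
r = 58230 + 39230 = 97460 km = 9.7460×10⁷ m.
Circular speed v_c = √(μ/r) = 19730 m/s.
Escape speed v_esc = √(2μ/r) = √2 × v_c = 27900 m/s.
Δv = v_esc − v_c = 8171 m/s.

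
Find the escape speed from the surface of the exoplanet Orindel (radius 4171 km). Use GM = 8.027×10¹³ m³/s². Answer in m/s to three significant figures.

r = R = 4.171×10⁶ m.
Escape speed v_esc = √(2μ/r) = √(2 × 8.027×10¹³ / 4.171×10⁶) = √(3.849×10⁷) = 6204 m/s.

v_esc ≈ 6200 m/s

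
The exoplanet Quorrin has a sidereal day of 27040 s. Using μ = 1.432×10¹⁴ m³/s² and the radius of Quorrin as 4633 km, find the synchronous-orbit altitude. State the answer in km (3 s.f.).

A synchronous orbit has period T, so by Kepler's third law a = (μT²/4π²)^(1/3).
μT²/4π² = 1.432×10¹⁴ × (2.704×10⁴)² / 39.48 = 2.652×10²¹ m³.
a = 1.384×10⁷ m = 13842 km.
Altitude h = a − R = 13842 − 4633 = 9209.0 km.

h_sync ≈ 9210 km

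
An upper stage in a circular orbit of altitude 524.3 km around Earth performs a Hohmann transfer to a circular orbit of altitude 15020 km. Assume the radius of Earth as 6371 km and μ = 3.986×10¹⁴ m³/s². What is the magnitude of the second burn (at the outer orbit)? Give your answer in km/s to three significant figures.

r₁ = 6371 + 524.3 = 6895.3 km = 6.8953×10⁶ m.
r₂ = 6371 + 15020 = 21391 km = 2.1391×10⁷ m.
Transfer ellipse a_t = (r₁ + r₂)/2 = 1.414×10⁷ m.
At r₁: circular v_c1 = √(μ/r₁) = 7603 m/s; transfer-perigee v_p = √[μ(2/r₁ − 1/a_t)] = 9350 m/s.
At r₂: circular v_c2 = √(μ/r₂) = 4317 m/s; transfer-apogee v_a = √[μ(2/r₂ − 1/a_t)] = 3014 m/s.
Δv₂ = v_c2 − v_a = 1303 m/s.
= 1.303 km/s.

Δv ≈ 1.30 km/s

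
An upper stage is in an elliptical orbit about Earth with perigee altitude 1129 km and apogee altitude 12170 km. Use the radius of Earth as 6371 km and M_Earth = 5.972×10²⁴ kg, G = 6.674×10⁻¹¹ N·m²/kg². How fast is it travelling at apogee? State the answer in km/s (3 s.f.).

μ = GM = 6.674×10⁻¹¹ × 5.972×10²⁴ = 3.986×10¹⁴ m³/s².
r_p = 6371 + 1129 = 7500.0 km = 7.5000×10⁶ m.
r_a = 6371 + 12170 = 18541 km = 1.8541×10⁷ m.
Semi-major axis a = (r_p + r_a)/2 = 13020 km = 1.302×10⁷ m.
Vis-viva: v² = μ(2/r − 1/a) = 3.986×10¹⁴ × (1.079×10⁻⁷ − 7.680×10⁻⁸) = 1.238×10⁷ m²/s².
v = 3519 m/s = 3.519 km/s.

v ≈ 3.52 km/s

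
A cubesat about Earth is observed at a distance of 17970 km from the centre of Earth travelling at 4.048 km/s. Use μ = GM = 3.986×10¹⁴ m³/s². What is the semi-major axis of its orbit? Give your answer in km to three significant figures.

a ≈ 14200 km

r = 1.797×10⁷ m.
Vis-viva rearranged: 1/a = 2/r − v²/μ = 1.113×10⁻⁷ − 4.111×10⁻⁸ = 7.019×10⁻⁸ m⁻¹.
a = 1.425×10⁷ m = 14248 km.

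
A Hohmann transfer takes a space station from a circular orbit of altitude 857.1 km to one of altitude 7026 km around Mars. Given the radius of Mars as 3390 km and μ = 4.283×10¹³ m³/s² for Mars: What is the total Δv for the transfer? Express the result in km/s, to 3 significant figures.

r₁ = 3390 + 857.1 = 4247.1 km = 4.2471×10⁶ m.
r₂ = 3390 + 7026 = 10416 km = 1.0416×10⁷ m.
Transfer ellipse a_t = (r₁ + r₂)/2 = 7.332×10⁶ m.
At r₁: circular v_c1 = √(μ/r₁) = 3176 m/s; transfer-periapsis v_p = √[μ(2/r₁ − 1/a_t)] = 3785 m/s.
Δv₁ = v_p − v_c1 = 609.5 m/s.
At r₂: circular v_c2 = √(μ/r₂) = 2028 m/s; transfer-apoapsis v_a = √[μ(2/r₂ − 1/a_t)] = 1543 m/s.
Δv₂ = v_c2 − v_a = 484.4 m/s.
Total Δv = Δv₁ + Δv₂ = 1094 m/s = 1.094 km/s.

Δv_total ≈ 1.09 km/s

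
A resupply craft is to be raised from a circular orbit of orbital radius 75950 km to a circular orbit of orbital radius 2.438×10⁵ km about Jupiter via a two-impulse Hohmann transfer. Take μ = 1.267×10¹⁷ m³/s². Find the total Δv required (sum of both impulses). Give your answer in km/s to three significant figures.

Δv_total ≈ 16.7 km/s

r₁ = 75950 km = 7.595×10⁷ m.
r₂ = 2.438×10⁵ km = 2.438×10⁸ m.
Transfer ellipse a_t = (r₁ + r₂)/2 = 1.599×10⁸ m.
At r₁: circular v_c1 = √(μ/r₁) = 40840 m/s; transfer-perijove v_p = √[μ(2/r₁ − 1/a_t)] = 50440 m/s.
Δv₁ = v_p − v_c1 = 9594 m/s.
At r₂: circular v_c2 = √(μ/r₂) = 22800 m/s; transfer-apojove v_a = √[μ(2/r₂ − 1/a_t)] = 15710 m/s.
Δv₂ = v_c2 − v_a = 7084 m/s.
Total Δv = Δv₁ + Δv₂ = 16680 m/s = 16.68 km/s.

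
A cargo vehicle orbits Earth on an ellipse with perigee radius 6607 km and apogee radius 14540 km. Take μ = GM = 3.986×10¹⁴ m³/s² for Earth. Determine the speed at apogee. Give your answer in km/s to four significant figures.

v ≈ 4.139 km/s

Semi-major axis a = (r_p + r_a)/2 = 10574 km = 1.057×10⁷ m.
Vis-viva: v² = μ(2/r − 1/a) = 3.986×10¹⁴ × (1.376×10⁻⁷ − 9.458×10⁻⁸) = 1.713×10⁷ m²/s².
v = 4139 m/s = 4.139 km/s.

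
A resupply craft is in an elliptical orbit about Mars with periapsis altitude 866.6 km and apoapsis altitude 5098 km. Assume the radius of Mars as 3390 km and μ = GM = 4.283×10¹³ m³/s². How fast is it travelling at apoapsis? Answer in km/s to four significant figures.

v ≈ 1.836 km/s

r_p = 3390 + 866.6 = 4256.6 km = 4.2566×10⁶ m.
r_a = 3390 + 5098 = 8488.0 km = 8.4880×10⁶ m.
Semi-major axis a = (r_p + r_a)/2 = 6372.3 km = 6.372×10⁶ m.
Vis-viva: v² = μ(2/r − 1/a) = 4.283×10¹³ × (2.356×10⁻⁷ − 1.569×10⁻⁷) = 3.371×10⁶ m²/s².
v = 1836 m/s = 1.836 km/s.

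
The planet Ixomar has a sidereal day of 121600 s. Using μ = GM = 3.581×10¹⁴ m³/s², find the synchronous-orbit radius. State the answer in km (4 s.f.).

A synchronous orbit has period T, so by Kepler's third law a = (μT²/4π²)^(1/3).
μT²/4π² = 3.581×10¹⁴ × (1.216×10⁵)² / 39.48 = 1.341×10²³ m³.
a = 5.119×10⁷ m = 51188 km.

r_sync ≈ 51190 km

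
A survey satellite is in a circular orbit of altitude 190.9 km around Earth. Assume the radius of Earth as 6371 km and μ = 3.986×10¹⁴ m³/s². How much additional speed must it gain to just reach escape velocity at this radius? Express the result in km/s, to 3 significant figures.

r = 6371 + 190.9 = 6561.9 km = 6.5619×10⁶ m.
Circular speed v_c = √(μ/r) = 7794 m/s.
Escape speed v_esc = √(2μ/r) = √2 × v_c = 11020 m/s.
Δv = v_esc − v_c = 3228 m/s = 3.228 km/s.

Δv ≈ 3.23 km/s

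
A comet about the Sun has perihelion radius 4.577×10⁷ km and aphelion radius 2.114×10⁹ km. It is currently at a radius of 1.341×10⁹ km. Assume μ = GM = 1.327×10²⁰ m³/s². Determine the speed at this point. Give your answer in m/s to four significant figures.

Semi-major axis a = (r_p + r_a)/2 = 1.0799×10⁹ km = 1.080×10¹² m.
Vis-viva: v² = μ(2/r − 1/a) = 1.327×10²⁰ × (1.491×10⁻¹² − 9.260×10⁻¹³) = 7.503×10⁷ m²/s².
v = 8662 m/s.

v ≈ 8662 m/s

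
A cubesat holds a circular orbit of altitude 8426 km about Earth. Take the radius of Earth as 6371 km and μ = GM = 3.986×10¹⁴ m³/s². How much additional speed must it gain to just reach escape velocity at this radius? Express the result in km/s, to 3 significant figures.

r = 6371 + 8426 = 14797 km = 1.4797×10⁷ m.
Circular speed v_c = √(μ/r) = 5190 m/s.
Escape speed v_esc = √(2μ/r) = √2 × v_c = 7340 m/s.
Δv = v_esc − v_c = 2150 m/s = 2.150 km/s.

Δv ≈ 2.15 km/s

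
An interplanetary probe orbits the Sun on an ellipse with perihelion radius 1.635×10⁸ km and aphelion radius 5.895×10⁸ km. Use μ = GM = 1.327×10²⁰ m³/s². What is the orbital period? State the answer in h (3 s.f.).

Semi-major axis a = (r_p + r_a)/2 = (1.6350×10⁸ + 5.8950×10⁸)/2 = 3.7650×10⁸ km = 3.765×10¹¹ m.
By Kepler's third law T = 2π√(a³/μ) = 2π × 2.005×10⁷ = 1.260×10⁸ s.
= 35000 h.

T ≈ 35000 h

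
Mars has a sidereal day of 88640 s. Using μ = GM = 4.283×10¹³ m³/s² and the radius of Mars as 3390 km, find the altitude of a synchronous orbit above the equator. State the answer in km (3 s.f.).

h_sync ≈ 17000 km

A synchronous orbit has period T, so by Kepler's third law a = (μT²/4π²)^(1/3).
μT²/4π² = 4.283×10¹³ × (8.864×10⁴)² / 39.48 = 8.524×10²¹ m³.
a = 2.043×10⁷ m = 20428 km.
Altitude h = a − R = 20428 − 3390 = 17038 km.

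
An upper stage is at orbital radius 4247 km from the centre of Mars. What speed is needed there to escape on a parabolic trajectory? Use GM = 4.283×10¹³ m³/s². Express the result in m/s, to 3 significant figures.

r = 4247 km = 4.247×10⁶ m.
Escape speed v_esc = √(2μ/r) = √(2 × 4.283×10¹³ / 4.247×10⁶) = √(2.017×10⁷) = 4491 m/s.

v_esc ≈ 4490 m/s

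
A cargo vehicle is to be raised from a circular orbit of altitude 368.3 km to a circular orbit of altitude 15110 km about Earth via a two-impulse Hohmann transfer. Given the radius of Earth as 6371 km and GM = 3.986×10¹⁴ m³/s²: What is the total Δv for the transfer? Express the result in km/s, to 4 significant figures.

Δv_total ≈ 3.129 km/s

r₁ = 6371 + 368.3 = 6739.3 km = 6.7393×10⁶ m.
r₂ = 6371 + 15110 = 21481 km = 2.1481×10⁷ m.
Transfer ellipse a_t = (r₁ + r₂)/2 = 1.411×10⁷ m.
At r₁: circular v_c1 = √(μ/r₁) = 7691 m/s; transfer-perigee v_p = √[μ(2/r₁ − 1/a_t)] = 9489 m/s.
Δv₁ = v_p − v_c1 = 1798 m/s.
At r₂: circular v_c2 = √(μ/r₂) = 4308 m/s; transfer-apogee v_a = √[μ(2/r₂ − 1/a_t)] = 2977 m/s.
Δv₂ = v_c2 − v_a = 1331 m/s.
Total Δv = Δv₁ + Δv₂ = 3129 m/s = 3.129 km/s.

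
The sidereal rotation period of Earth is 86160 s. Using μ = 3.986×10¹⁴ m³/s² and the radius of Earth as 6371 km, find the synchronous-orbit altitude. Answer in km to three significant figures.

A synchronous orbit has period T, so by Kepler's third law a = (μT²/4π²)^(1/3).
μT²/4π² = 3.986×10¹⁴ × (8.616×10⁴)² / 39.48 = 7.495×10²² m³.
a = 4.216×10⁷ m = 42163 km.
Altitude h = a − R = 42163 − 6371 = 35792 km.

h_sync ≈ 35800 km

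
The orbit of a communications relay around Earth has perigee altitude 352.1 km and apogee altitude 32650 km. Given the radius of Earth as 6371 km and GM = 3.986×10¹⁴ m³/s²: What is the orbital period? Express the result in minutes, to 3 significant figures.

r_p = 6371 + 352.1 = 6723.1 km = 6.7231×10⁶ m.
r_a = 6371 + 32650 = 39021 km = 3.9021×10⁷ m.
Semi-major axis a = (r_p + r_a)/2 = (6723.1 + 39021)/2 = 22872 km = 2.287×10⁷ m.
By Kepler's third law T = 2π√(a³/μ) = 2π × 5.479×10³ = 3.442×10⁴ s.
= 573.7 minutes.

T ≈ 574 minutes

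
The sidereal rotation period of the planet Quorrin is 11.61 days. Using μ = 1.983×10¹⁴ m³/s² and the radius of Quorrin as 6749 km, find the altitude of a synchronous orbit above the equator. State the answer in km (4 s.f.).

T = 11.61 days = 1.003×10⁶ s.
A synchronous orbit has period T, so by Kepler's third law a = (μT²/4π²)^(1/3).
μT²/4π² = 1.983×10¹⁴ × (1.003×10⁶)² / 39.48 = 5.054×10²⁴ m³.
a = 1.716×10⁸ m = 1.7161×10⁵ km.
Altitude h = a − R = 1.7161×10⁵ − 6749 = 1.6486×10⁵ km.

h_sync ≈ 1.649×10⁵ km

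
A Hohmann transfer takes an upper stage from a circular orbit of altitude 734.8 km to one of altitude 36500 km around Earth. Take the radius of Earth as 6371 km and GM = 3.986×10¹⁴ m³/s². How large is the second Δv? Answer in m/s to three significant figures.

r₁ = 6371 + 734.8 = 7105.8 km = 7.1058×10⁶ m.
r₂ = 6371 + 36500 = 42871 km = 4.2871×10⁷ m.
Transfer ellipse a_t = (r₁ + r₂)/2 = 2.499×10⁷ m.
At r₁: circular v_c1 = √(μ/r₁) = 7490 m/s; transfer-perigee v_p = √[μ(2/r₁ − 1/a_t)] = 9810 m/s.
At r₂: circular v_c2 = √(μ/r₂) = 3049 m/s; transfer-apogee v_a = √[μ(2/r₂ − 1/a_t)] = 1626 m/s.
Δv₂ = v_c2 − v_a = 1423 m/s.

Δv ≈ 1420 m/s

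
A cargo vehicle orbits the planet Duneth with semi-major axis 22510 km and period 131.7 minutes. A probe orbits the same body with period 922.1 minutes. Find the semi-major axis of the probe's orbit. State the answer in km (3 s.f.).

Kepler's third law: a³ ∝ T², so a₂ = a₁ (T₂/T₁)^(2/3).
T₂/T₁ = 7.002, (T₂/T₁)^(2/3) = 3.660.
a₂ = 22510 × 3.660 = 82380 km.

a₂ ≈ 82400 km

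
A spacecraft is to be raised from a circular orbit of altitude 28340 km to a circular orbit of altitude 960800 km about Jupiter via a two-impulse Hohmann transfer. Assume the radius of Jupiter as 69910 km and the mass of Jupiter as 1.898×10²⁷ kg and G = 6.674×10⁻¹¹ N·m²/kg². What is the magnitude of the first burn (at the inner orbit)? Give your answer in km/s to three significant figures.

μ = GM = 6.674×10⁻¹¹ × 1.898×10²⁷ = 1.267×10¹⁷ m³/s².
r₁ = 69910 + 28340 = 98250 km = 9.8250×10⁷ m.
r₂ = 69910 + 960800 = 1030700 km = 1.0307×10⁹ m.
Transfer ellipse a_t = (r₁ + r₂)/2 = 5.645×10⁸ m.
At r₁: circular v_c1 = √(μ/r₁) = 35910 m/s; transfer-perijove v_p = √[μ(2/r₁ − 1/a_t)] = 48520 m/s.
Δv₁ = v_p − v_c1 = 12610 m/s.
= 12.61 km/s.

Δv ≈ 12.6 km/s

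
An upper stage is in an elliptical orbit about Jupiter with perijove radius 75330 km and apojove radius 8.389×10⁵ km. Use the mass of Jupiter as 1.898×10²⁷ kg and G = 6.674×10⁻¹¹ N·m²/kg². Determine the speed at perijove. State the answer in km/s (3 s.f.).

v ≈ 55.6 km/s

μ = GM = 6.674×10⁻¹¹ × 1.898×10²⁷ = 1.267×10¹⁷ m³/s².
Semi-major axis a = (r_p + r_a)/2 = 4.5712×10⁵ km = 4.571×10⁸ m.
Vis-viva: v² = μ(2/r − 1/a) = 1.267×10¹⁷ × (2.655×10⁻⁸ − 2.188×10⁻⁹) = 3.086×10⁹ m²/s².
v = 55550 m/s = 55.55 km/s.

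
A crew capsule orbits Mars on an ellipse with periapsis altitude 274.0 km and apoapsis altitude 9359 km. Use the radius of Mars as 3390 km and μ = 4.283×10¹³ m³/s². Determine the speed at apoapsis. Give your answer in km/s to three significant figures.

v ≈ 1.22 km/s

r_p = 3390 + 274.0 = 3664.0 km = 3.6640×10⁶ m.
r_a = 3390 + 9359 = 12749 km = 1.2749×10⁷ m.
Semi-major axis a = (r_p + r_a)/2 = 8206.5 km = 8.206×10⁶ m.
Vis-viva: v² = μ(2/r − 1/a) = 4.283×10¹³ × (1.569×10⁻⁷ − 1.219×10⁻⁷) = 1.500×10⁶ m²/s².
v = 1225 m/s = 1.225 km/s.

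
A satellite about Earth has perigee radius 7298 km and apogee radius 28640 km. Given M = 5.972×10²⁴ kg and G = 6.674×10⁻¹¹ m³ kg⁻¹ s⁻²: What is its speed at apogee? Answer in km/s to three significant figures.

v ≈ 2.38 km/s

μ = GM = 6.674×10⁻¹¹ × 5.972×10²⁴ = 3.986×10¹⁴ m³/s².
Semi-major axis a = (r_p + r_a)/2 = 17969 km = 1.797×10⁷ m.
Vis-viva: v² = μ(2/r − 1/a) = 3.986×10¹⁴ × (6.983×10⁻⁸ − 5.565×10⁻⁸) = 5.652×10⁶ m²/s².
v = 2377 m/s = 2.377 km/s.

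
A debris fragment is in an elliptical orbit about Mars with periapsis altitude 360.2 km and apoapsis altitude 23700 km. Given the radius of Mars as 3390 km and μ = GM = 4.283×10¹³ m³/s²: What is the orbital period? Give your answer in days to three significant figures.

T ≈ 0.673 days

r_p = 3390 + 360.2 = 3750.2 km = 3.7502×10⁶ m.
r_a = 3390 + 23700 = 27090 km = 2.7090×10⁷ m.
Semi-major axis a = (r_p + r_a)/2 = (3750.2 + 27090)/2 = 15420 km = 1.542×10⁷ m.
By Kepler's third law T = 2π√(a³/μ) = 2π × 9.252×10³ = 5.813×10⁴ s.
= 0.6729 days.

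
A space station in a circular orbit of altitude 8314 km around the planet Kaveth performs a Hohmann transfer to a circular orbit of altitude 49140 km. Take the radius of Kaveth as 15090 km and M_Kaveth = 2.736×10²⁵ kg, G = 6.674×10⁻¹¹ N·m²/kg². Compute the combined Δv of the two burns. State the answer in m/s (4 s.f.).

μ = GM = 6.674×10⁻¹¹ × 2.736×10²⁵ = 1.826×10¹⁵ m³/s².
r₁ = 15090 + 8314 = 23404 km = 2.3404×10⁷ m.
r₂ = 15090 + 49140 = 64230 km = 6.4230×10⁷ m.
Transfer ellipse a_t = (r₁ + r₂)/2 = 4.382×10⁷ m.
At r₁: circular v_c1 = √(μ/r₁) = 8833 m/s; transfer-periapsis v_p = √[μ(2/r₁ − 1/a_t)] = 10690 m/s.
Δv₁ = v_p − v_c1 = 1861 m/s.
At r₂: circular v_c2 = √(μ/r₂) = 5332 m/s; transfer-apoapsis v_a = √[μ(2/r₂ − 1/a_t)] = 3897 m/s.
Δv₂ = v_c2 − v_a = 1435 m/s.
Total Δv = Δv₁ + Δv₂ = 3296 m/s.

Δv_total ≈ 3296 m/s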